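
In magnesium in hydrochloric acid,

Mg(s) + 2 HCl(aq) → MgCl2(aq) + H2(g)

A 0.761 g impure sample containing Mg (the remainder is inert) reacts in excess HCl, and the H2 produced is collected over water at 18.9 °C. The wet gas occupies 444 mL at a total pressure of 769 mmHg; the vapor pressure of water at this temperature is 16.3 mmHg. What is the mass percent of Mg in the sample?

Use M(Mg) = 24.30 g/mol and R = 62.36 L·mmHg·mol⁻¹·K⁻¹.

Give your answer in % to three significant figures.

58.6 %

P(H2) = 769 − 16.3 = 752.7 mmHg
n(H2) = PV/RT = (752.7 × 0.4440) / (62.36 × 292.05) = 0.01835 mol
n(Mg) = (1/1) × 0.01835 = 0.01835 mol
m(Mg) = 0.01835 × 24.30 = 0.4459 g
%Mg = 0.4459 / 0.761 × 100 = 58.59%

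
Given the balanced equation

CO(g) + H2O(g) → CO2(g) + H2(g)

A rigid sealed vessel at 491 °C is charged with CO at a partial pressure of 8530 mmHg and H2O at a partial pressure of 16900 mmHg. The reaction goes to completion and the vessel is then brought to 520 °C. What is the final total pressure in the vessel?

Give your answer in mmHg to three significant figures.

At constant V, partial pressures at 491 °C are proportional to moles, so apply stoichiometry directly to pressures.
P(H2O) required for 8530 mmHg of CO = (1/1) × 8530 = 8530 mmHg; available 16900 mmHg, so CO is limiting.
P(H2O) remaining = 16900 − (1/1) × 8530 = 8370 mmHg
P(gaseous products) = (1+1)/1 × 8530 = 17060 mmHg
P_total at 491 °C = 8370 + 17060 = 25430 mmHg
Scaling to 520 °C: P = 25430 × 793.15/764.15 = 26400 mmHg

26400 mmHg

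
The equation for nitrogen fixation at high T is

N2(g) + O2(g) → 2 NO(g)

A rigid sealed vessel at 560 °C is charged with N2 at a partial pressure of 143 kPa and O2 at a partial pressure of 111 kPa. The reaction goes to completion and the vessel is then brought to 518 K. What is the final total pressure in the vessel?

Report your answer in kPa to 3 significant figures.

158 kPa

With V and T fixed, P_i ∝ n_i, so the mole ratios apply directly to partial pressures at 560 °C.
P(O2) required for 143 kPa of N2 = (1/1) × 143 = 143.0 kPa; available 111 kPa, so O2 is limiting.
P(N2) remaining = 143 − (1/1) × 111 = 32.00 kPa
P(gaseous products) = (2)/1 × 111 = 222.0 kPa
P_total at 560 °C = 32.00 + 222.0 = 254.0 kPa
Scaling to 518 K: P = 254.0 × 518/833.15 = 157.9 kPa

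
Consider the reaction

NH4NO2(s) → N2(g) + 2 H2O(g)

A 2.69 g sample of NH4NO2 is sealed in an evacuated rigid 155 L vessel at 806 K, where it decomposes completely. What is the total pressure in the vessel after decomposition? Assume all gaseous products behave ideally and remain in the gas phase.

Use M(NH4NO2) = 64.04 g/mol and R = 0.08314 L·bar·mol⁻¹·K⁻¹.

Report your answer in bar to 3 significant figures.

n(NH4NO2) = 2.69 / 64.04 = 0.04200 mol
n(gas produced) = (3/1) × 0.04200 = 0.1260 mol
P = nRT/V = 0.1260 × 0.08314 × 806 / 155 = 0.05447 bar

0.0545 bar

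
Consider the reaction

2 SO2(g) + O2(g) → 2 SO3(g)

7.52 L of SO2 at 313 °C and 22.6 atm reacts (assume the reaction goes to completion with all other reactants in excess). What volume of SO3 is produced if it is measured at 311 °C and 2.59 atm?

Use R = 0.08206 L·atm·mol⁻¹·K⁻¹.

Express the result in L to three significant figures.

n(SO2) = PV/RT = (22.6 × 7.52) / (0.08206 × 586.15) = 3.533 mol
n(SO3) = (2/2) × 3.533 = 3.533 mol
V = nRT/P = 3.533 × 0.08206 × 584.15 / 2.59 = 65.39 L

65.4 L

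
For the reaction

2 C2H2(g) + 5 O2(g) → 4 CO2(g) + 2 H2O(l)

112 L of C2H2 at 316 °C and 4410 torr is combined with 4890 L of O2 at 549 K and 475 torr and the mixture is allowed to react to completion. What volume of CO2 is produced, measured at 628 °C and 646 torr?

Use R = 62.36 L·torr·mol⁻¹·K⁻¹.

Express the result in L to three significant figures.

2340 L

n(C2H2) = PV/RT = (4410 × 112) / (62.36 × 589.15) = 13.44 mol
n(O2) = PV/RT = (475 × 4890) / (62.36 × 549) = 67.85 mol
For 13.44 mol C2H2, stoichiometry requires (5/2) × 13.44 = 33.60 mol O2; 67.85 mol is available, so C2H2 is limiting.
n(CO2) = (4/2) × 13.44 = 26.88 mol
V(CO2) = nRT/P = 26.88 × 62.36 × 901.15 / 646 = 2338 L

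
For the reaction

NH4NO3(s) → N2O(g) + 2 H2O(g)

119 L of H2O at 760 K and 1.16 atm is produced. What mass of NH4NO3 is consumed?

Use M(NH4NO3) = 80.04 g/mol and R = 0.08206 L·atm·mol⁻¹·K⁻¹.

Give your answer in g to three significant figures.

n(H2O) = PV/RT = (1.16 × 119) / (0.08206 × 760) = 2.213 mol
n(NH4NO3) = (1/2) × 2.213 = 1.107 mol
m(NH4NO3) = 1.107 × 80.04 = 88.60 g

88.6 g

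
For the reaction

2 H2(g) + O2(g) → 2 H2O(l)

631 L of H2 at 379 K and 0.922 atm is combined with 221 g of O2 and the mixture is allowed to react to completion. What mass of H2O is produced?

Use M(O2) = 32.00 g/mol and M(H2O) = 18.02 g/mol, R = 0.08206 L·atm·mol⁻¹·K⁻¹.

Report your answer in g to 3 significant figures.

n(H2) = PV/RT = (0.922 × 631) / (0.08206 × 379) = 18.71 mol
n(O2) = 221 / 32.00 = 6.906 mol
For 18.71 mol H2, stoichiometry requires (1/2) × 18.71 = 9.355 mol O2; 6.906 mol is available, so O2 is limiting.
n(H2O) = (2/1) × 6.906 = 13.81 mol
m(H2O) = 13.81 × 18.02 = 248.9 g

249 g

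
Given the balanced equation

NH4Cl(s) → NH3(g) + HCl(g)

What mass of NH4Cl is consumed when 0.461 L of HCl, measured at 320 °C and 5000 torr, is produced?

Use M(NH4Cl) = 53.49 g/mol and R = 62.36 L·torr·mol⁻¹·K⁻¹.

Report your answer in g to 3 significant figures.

3.33 g

n(HCl) = PV/RT = (5000 × 0.461) / (62.36 × 593.15) = 0.06232 mol
n(NH4Cl) = (1/1) × 0.06232 = 0.06232 mol
m(NH4Cl) = 0.06232 × 53.49 = 3.333 g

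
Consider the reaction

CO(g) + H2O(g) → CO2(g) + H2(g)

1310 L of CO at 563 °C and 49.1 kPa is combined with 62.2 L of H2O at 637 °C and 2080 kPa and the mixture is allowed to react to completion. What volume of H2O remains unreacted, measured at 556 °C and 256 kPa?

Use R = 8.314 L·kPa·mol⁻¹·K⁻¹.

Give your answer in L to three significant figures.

211 L

n(CO) = PV/RT = (49.1 × 1310) / (8.314 × 836.15) = 9.252 mol
n(H2O) = PV/RT = (2080 × 62.2) / (8.314 × 910.15) = 17.10 mol
For 9.252 mol CO, stoichiometry requires (1/1) × 9.252 = 9.252 mol H2O; 17.10 mol is available, so CO is limiting.
n(H2O) consumed = (1/1) × 9.252 = 9.252 mol; remaining = 17.10 − 9.252 = 7.848 mol
V(H2O) = nRT/P = 7.848 × 8.314 × 829.15 / 256 = 211.3 L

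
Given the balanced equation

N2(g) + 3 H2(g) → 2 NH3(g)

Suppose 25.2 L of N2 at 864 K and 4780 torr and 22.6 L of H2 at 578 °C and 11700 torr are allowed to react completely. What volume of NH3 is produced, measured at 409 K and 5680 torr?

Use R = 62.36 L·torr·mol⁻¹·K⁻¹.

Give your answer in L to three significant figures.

14.9 L

n(N2) = PV/RT = (4780 × 25.2) / (62.36 × 864) = 2.236 mol
n(H2) = PV/RT = (11700 × 22.6) / (62.36 × 851.15) = 4.982 mol
For 2.236 mol N2, stoichiometry requires (3/1) × 2.236 = 6.708 mol H2; 4.982 mol is available, so H2 is limiting.
n(NH3) = (2/3) × 4.982 = 3.321 mol
V(NH3) = nRT/P = 3.321 × 62.36 × 409 / 5680 = 14.91 L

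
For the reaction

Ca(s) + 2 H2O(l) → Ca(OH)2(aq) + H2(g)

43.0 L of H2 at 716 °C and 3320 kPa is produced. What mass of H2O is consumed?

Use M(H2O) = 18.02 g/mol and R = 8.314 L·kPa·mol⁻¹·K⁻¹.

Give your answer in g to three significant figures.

n(H2) = PV/RT = (3320 × 43.0) / (8.314 × 989.15) = 17.36 mol
n(H2O) = (2/1) × 17.36 = 34.72 mol
m(H2O) = 34.72 × 18.02 = 625.7 g

626 g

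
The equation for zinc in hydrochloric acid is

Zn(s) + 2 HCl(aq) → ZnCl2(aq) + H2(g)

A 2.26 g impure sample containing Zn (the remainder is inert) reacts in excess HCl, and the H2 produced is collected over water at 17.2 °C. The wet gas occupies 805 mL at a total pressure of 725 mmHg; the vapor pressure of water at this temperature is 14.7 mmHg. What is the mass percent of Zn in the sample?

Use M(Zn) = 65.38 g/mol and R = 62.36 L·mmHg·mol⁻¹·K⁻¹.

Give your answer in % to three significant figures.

91.4 %

P(H2) = 725 − 14.7 = 710.3 mmHg
n(H2) = PV/RT = (710.3 × 0.8050) / (62.36 × 290.35) = 0.03158 mol
n(Zn) = (1/1) × 0.03158 = 0.03158 mol
m(Zn) = 0.03158 × 65.38 = 2.065 g
%Zn = 2.065 / 2.26 × 100 = 91.37%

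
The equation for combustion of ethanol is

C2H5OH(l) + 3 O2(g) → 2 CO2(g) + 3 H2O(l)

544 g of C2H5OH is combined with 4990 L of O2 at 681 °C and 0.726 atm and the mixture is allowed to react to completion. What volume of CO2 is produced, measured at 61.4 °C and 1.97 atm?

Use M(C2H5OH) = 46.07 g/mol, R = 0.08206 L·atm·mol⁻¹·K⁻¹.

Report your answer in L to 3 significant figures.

329 L

n(C2H5OH) = 544 / 46.07 = 11.81 mol
n(O2) = PV/RT = (0.726 × 4990) / (0.08206 × 954.15) = 46.27 mol
For 11.81 mol C2H5OH, stoichiometry requires (3/1) × 11.81 = 35.43 mol O2; 46.27 mol is available, so C2H5OH is limiting.
n(CO2) = (2/1) × 11.81 = 23.62 mol
V(CO2) = nRT/P = 23.62 × 0.08206 × 334.55 / 1.97 = 329.2 L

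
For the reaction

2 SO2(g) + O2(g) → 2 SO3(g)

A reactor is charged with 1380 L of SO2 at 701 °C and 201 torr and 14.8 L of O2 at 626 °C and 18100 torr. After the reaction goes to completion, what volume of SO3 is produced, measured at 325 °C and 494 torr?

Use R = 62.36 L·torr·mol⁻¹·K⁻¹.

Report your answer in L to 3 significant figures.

n(SO2) = PV/RT = (201 × 1380) / (62.36 × 974.15) = 4.566 mol
n(O2) = PV/RT = (18100 × 14.8) / (62.36 × 899.15) = 4.778 mol
For 4.566 mol SO2, stoichiometry requires (1/2) × 4.566 = 2.283 mol O2; 4.778 mol is available, so SO2 is limiting.
n(SO3) = (2/2) × 4.566 = 4.566 mol
V(SO3) = nRT/P = 4.566 × 62.36 × 598.15 / 494 = 344.8 L

345 L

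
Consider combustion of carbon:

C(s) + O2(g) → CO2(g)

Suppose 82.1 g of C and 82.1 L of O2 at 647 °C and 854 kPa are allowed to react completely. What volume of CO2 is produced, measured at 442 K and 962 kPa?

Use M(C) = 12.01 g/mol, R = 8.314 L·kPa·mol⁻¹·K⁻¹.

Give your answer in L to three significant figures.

26.1 L

n(C) = 82.1 / 12.01 = 6.836 mol
n(O2) = PV/RT = (854 × 82.1) / (8.314 × 920.15) = 9.165 mol
For 6.836 mol C, stoichiometry requires (1/1) × 6.836 = 6.836 mol O2; 9.165 mol is available, so C is limiting.
n(CO2) = (1/1) × 6.836 = 6.836 mol
V(CO2) = nRT/P = 6.836 × 8.314 × 442 / 962 = 26.11 L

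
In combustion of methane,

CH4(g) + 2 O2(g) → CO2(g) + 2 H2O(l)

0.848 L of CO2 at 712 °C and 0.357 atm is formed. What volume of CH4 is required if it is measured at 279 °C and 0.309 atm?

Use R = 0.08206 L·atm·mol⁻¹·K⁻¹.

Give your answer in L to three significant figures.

n(CO2) = PV/RT = (0.357 × 0.848) / (0.08206 × 985.15) = 0.003745 mol
n(CH4) = (1/1) × 0.003745 = 0.003745 mol
V = nRT/P = 0.003745 × 0.08206 × 552.15 / 0.309 = 0.5491 L

0.549 L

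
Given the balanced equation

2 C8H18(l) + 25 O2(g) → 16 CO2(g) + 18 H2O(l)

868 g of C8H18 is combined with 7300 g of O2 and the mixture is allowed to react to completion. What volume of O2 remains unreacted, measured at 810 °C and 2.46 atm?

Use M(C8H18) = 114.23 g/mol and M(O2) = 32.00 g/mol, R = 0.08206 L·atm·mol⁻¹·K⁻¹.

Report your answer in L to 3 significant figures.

4810 L

n(C8H18) = 868 / 114.23 = 7.599 mol
n(O2) = 7300 / 32.00 = 228.1 mol
For 7.599 mol C8H18, stoichiometry requires (25/2) × 7.599 = 94.99 mol O2; 228.1 mol is available, so C8H18 is limiting.
n(O2) consumed = (25/2) × 7.599 = 94.99 mol; remaining = 228.1 − 94.99 = 133.1 mol
V(O2) = nRT/P = 133.1 × 0.08206 × 1083.15 / 2.46 = 4809 L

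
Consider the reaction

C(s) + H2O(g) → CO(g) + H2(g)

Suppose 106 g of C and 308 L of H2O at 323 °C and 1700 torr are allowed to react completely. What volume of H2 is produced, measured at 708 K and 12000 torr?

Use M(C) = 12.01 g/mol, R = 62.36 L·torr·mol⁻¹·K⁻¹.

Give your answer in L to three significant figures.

n(C) = 106 / 12.01 = 8.826 mol
n(H2O) = PV/RT = (1700 × 308) / (62.36 × 596.15) = 14.08 mol
For 8.826 mol C, stoichiometry requires (1/1) × 8.826 = 8.826 mol H2O; 14.08 mol is available, so C is limiting.
n(H2) = (1/1) × 8.826 = 8.826 mol
V(H2) = nRT/P = 8.826 × 62.36 × 708 / 12000 = 32.47 L

32.5 L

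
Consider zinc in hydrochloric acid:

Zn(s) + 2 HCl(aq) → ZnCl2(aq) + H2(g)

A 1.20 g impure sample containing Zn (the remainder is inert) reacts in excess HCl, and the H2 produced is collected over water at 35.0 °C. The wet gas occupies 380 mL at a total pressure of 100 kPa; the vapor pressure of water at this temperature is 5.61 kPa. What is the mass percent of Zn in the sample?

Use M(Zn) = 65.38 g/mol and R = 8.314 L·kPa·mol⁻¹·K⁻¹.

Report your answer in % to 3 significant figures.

76.3 %

P(H2) = 100 − 5.61 = 94.39 kPa
n(H2) = PV/RT = (94.39 × 0.3800) / (8.314 × 308.15) = 0.01400 mol
n(Zn) = (1/1) × 0.01400 = 0.01400 mol
m(Zn) = 0.01400 × 65.38 = 0.9153 g
%Zn = 0.9153 / 1.20 × 100 = 76.28%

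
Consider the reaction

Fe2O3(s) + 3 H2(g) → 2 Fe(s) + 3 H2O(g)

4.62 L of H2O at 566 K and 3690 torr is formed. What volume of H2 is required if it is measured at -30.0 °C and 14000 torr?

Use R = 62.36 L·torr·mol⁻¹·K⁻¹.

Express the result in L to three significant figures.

n(H2O) = PV/RT = (3690 × 4.62) / (62.36 × 566) = 0.4830 mol
n(H2) = (3/3) × 0.4830 = 0.4830 mol
V = nRT/P = 0.4830 × 62.36 × 243.15 / 14000 = 0.5231 L

0.523 L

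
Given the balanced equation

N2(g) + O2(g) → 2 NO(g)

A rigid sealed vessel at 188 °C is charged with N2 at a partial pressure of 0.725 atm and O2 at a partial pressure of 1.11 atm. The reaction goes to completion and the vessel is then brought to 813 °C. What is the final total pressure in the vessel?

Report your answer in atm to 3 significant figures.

Because the vessel is rigid and T is held at 188 °C, work the stoichiometry in partial pressures (P_i = n_iRT/V).
P(O2) required for 0.725 atm of N2 = (1/1) × 0.725 = 0.7250 atm; available 1.11 atm, so N2 is limiting.
P(O2) remaining = 1.11 − (1/1) × 0.725 = 0.3850 atm
P(gaseous products) = (2)/1 × 0.725 = 1.450 atm
P_total at 188 °C = 0.3850 + 1.450 = 1.835 atm
Scaling to 813 °C: P = 1.835 × 1086.15/461.15 = 4.322 atm

4.32 atm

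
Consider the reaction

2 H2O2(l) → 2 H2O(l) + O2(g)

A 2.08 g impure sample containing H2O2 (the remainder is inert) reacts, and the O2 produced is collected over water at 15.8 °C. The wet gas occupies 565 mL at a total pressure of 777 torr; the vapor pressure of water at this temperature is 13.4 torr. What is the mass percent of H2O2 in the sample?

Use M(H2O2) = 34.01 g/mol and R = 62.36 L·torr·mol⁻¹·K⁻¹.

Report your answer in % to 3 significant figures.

78.3 %

P(O2) = 777 − 13.4 = 763.6 torr
n(O2) = PV/RT = (763.6 × 0.5650) / (62.36 × 288.95) = 0.02394 mol
n(H2O2) = (2/1) × 0.02394 = 0.04788 mol
m(H2O2) = 0.04788 × 34.01 = 1.628 g
%H2O2 = 1.628 / 2.08 × 100 = 78.27%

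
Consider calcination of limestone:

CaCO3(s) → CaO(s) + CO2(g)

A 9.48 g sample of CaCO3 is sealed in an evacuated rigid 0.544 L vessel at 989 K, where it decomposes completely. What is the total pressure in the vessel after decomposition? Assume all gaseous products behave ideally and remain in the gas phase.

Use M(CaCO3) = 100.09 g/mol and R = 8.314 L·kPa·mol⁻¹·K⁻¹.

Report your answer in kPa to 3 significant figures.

n(CaCO3) = 9.48 / 100.09 = 0.09471 mol
n(gas produced) = (1/1) × 0.09471 = 0.09471 mol
P = nRT/V = 0.09471 × 8.314 × 989 / 0.544 = 1432 kPa

1430 kPa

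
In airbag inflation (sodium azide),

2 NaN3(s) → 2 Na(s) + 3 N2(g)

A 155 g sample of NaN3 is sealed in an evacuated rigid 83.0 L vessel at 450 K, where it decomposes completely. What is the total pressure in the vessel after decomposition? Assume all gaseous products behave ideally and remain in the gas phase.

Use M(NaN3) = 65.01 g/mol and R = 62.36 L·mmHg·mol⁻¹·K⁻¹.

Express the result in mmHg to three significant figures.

1210 mmHg

n(NaN3) = 155 / 65.01 = 2.384 mol
n(gas produced) = (3/2) × 2.384 = 3.576 mol
P = nRT/V = 3.576 × 62.36 × 450 / 83.0 = 1209 mmHg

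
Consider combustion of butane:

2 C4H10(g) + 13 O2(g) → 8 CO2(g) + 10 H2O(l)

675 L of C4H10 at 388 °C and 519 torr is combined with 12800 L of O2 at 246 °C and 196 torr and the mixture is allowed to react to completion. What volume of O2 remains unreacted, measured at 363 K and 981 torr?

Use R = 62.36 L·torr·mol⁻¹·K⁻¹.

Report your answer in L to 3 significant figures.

n(C4H10) = PV/RT = (519 × 675) / (62.36 × 661.15) = 8.497 mol
n(O2) = PV/RT = (196 × 12800) / (62.36 × 519.15) = 77.49 mol
For 8.497 mol C4H10, stoichiometry requires (13/2) × 8.497 = 55.23 mol O2; 77.49 mol is available, so C4H10 is limiting.
n(O2) consumed = (13/2) × 8.497 = 55.23 mol; remaining = 77.49 − 55.23 = 22.26 mol
V(O2) = nRT/P = 22.26 × 62.36 × 363 / 981 = 513.7 L

514 L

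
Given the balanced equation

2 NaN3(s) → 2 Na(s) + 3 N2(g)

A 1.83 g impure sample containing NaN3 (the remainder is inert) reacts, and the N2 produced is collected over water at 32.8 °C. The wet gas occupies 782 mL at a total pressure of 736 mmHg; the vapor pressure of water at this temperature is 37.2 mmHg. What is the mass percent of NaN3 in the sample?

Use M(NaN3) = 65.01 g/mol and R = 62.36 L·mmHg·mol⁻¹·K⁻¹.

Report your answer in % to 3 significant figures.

67.8 %

P(N2) = 736 − 37.2 = 698.8 mmHg
n(N2) = PV/RT = (698.8 × 0.7820) / (62.36 × 305.95) = 0.02864 mol
n(NaN3) = (2/3) × 0.02864 = 0.01909 mol
m(NaN3) = 0.01909 × 65.01 = 1.241 g
%NaN3 = 1.241 / 1.83 × 100 = 67.81%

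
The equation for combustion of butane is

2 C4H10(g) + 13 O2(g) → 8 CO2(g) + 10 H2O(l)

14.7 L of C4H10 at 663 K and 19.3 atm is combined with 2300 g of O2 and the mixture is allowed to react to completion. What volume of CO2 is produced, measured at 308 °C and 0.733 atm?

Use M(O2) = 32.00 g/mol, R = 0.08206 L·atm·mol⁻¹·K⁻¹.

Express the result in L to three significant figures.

1360 L

n(C4H10) = PV/RT = (19.3 × 14.7) / (0.08206 × 663) = 5.215 mol
n(O2) = 2300 / 32.00 = 71.88 mol
For 5.215 mol C4H10, stoichiometry requires (13/2) × 5.215 = 33.90 mol O2; 71.88 mol is available, so C4H10 is limiting.
n(CO2) = (8/2) × 5.215 = 20.86 mol
V(CO2) = nRT/P = 20.86 × 0.08206 × 581.15 / 0.733 = 1357 L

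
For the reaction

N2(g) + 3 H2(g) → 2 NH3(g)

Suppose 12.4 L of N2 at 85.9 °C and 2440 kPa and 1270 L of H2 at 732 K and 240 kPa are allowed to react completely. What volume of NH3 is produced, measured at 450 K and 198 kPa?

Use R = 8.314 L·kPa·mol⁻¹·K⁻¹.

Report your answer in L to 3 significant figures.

383 L

n(N2) = PV/RT = (2440 × 12.4) / (8.314 × 359.05) = 10.14 mol
n(H2) = PV/RT = (240 × 1270) / (8.314 × 732) = 50.08 mol
For 10.14 mol N2, stoichiometry requires (3/1) × 10.14 = 30.42 mol H2; 50.08 mol is available, so N2 is limiting.
n(NH3) = (2/1) × 10.14 = 20.28 mol
V(NH3) = nRT/P = 20.28 × 8.314 × 450 / 198 = 383.2 L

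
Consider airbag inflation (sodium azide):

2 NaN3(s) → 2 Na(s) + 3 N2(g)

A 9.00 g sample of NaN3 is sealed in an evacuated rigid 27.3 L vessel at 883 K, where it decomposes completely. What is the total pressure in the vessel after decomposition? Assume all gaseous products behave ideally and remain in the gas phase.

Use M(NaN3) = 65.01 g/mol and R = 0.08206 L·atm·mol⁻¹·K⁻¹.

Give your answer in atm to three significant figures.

n(NaN3) = 9.00 / 65.01 = 0.1384 mol
n(gas produced) = (3/2) × 0.1384 = 0.2076 mol
P = nRT/V = 0.2076 × 0.08206 × 883 / 27.3 = 0.5510 atm

0.551 atm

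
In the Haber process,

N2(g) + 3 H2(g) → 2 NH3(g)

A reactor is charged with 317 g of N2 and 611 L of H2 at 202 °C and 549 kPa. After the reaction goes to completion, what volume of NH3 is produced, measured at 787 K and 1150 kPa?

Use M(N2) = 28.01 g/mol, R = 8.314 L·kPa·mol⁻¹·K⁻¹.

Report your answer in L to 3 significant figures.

129 L

n(N2) = 317 / 28.01 = 11.32 mol
n(H2) = PV/RT = (549 × 611) / (8.314 × 475.15) = 84.91 mol
For 11.32 mol N2, stoichiometry requires (3/1) × 11.32 = 33.96 mol H2; 84.91 mol is available, so N2 is limiting.
n(NH3) = (2/1) × 11.32 = 22.64 mol
V(NH3) = nRT/P = 22.64 × 8.314 × 787 / 1150 = 128.8 L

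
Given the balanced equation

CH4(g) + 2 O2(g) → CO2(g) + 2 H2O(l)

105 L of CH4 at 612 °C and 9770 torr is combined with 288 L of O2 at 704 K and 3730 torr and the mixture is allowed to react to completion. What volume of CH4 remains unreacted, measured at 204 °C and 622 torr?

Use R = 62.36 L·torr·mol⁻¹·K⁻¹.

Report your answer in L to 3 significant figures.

304 L

n(CH4) = PV/RT = (9770 × 105) / (62.36 × 885.15) = 18.58 mol
n(O2) = PV/RT = (3730 × 288) / (62.36 × 704) = 24.47 mol
For 18.58 mol CH4, stoichiometry requires (2/1) × 18.58 = 37.16 mol O2; 24.47 mol is available, so O2 is limiting.
n(CH4) consumed = (1/2) × 24.47 = 12.23 mol; remaining = 18.58 − 12.23 = 6.350 mol
V(CH4) = nRT/P = 6.350 × 62.36 × 477.15 / 622 = 303.8 L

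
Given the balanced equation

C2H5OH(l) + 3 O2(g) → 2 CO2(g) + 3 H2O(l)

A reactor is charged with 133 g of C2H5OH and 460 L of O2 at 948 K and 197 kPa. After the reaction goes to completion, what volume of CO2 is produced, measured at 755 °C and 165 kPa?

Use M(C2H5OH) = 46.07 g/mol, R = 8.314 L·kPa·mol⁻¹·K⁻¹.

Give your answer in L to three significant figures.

n(C2H5OH) = 133 / 46.07 = 2.887 mol
n(O2) = PV/RT = (197 × 460) / (8.314 × 948) = 11.50 mol
For 2.887 mol C2H5OH, stoichiometry requires (3/1) × 2.887 = 8.661 mol O2; 11.50 mol is available, so C2H5OH is limiting.
n(CO2) = (2/1) × 2.887 = 5.774 mol
V(CO2) = nRT/P = 5.774 × 8.314 × 1028.15 / 165 = 299.1 L

299 L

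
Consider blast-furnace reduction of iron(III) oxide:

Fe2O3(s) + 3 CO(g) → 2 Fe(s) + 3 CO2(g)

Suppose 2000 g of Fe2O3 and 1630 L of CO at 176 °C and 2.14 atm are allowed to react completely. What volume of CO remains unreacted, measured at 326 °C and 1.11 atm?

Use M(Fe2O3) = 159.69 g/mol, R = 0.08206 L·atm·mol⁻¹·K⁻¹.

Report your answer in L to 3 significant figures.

n(Fe2O3) = 2000 / 159.69 = 12.52 mol
n(CO) = PV/RT = (2.14 × 1630) / (0.08206 × 449.15) = 94.64 mol
For 12.52 mol Fe2O3, stoichiometry requires (3/1) × 12.52 = 37.56 mol CO; 94.64 mol is available, so Fe2O3 is limiting.
n(CO) consumed = (3/1) × 12.52 = 37.56 mol; remaining = 94.64 − 37.56 = 57.08 mol
V(CO) = nRT/P = 57.08 × 0.08206 × 599.15 / 1.11 = 2528 L

2530 L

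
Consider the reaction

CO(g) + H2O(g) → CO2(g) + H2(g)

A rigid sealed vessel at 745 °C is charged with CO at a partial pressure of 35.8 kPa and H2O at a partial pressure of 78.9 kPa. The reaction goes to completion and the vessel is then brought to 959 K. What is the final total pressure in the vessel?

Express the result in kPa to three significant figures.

108 kPa

With V and T fixed, P_i ∝ n_i, so the mole ratios apply directly to partial pressures at 745 °C.
P(H2O) required for 35.8 kPa of CO = (1/1) × 35.8 = 35.80 kPa; available 78.9 kPa, so CO is limiting.
P(H2O) remaining = 78.9 − (1/1) × 35.8 = 43.10 kPa
P(gaseous products) = (1+1)/1 × 35.8 = 71.60 kPa
P_total at 745 °C = 43.10 + 71.60 = 114.7 kPa
Scaling to 959 K: P = 114.7 × 959/1018.15 = 108.0 kPa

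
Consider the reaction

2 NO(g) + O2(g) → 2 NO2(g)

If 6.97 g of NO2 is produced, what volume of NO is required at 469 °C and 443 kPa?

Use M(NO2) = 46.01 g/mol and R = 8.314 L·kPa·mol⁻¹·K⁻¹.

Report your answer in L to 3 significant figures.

n(NO2) = 6.970 / 46.01 = 0.1515 mol
n(NO) = (2/2) × 0.1515 = 0.1515 mol
V = nRT/P = 0.1515 × 8.314 × 742.15 / 443 = 2.110 L

2.11 L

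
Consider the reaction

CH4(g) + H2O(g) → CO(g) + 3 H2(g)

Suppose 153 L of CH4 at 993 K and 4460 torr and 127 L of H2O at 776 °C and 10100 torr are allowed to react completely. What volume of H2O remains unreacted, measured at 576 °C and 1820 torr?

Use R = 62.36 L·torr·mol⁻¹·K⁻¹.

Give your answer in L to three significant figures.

250 L

n(CH4) = PV/RT = (4460 × 153) / (62.36 × 993) = 11.02 mol
n(H2O) = PV/RT = (10100 × 127) / (62.36 × 1049.15) = 19.61 mol
For 11.02 mol CH4, stoichiometry requires (1/1) × 11.02 = 11.02 mol H2O; 19.61 mol is available, so CH4 is limiting.
n(H2O) consumed = (1/1) × 11.02 = 11.02 mol; remaining = 19.61 − 11.02 = 8.590 mol
V(H2O) = nRT/P = 8.590 × 62.36 × 849.15 / 1820 = 249.9 L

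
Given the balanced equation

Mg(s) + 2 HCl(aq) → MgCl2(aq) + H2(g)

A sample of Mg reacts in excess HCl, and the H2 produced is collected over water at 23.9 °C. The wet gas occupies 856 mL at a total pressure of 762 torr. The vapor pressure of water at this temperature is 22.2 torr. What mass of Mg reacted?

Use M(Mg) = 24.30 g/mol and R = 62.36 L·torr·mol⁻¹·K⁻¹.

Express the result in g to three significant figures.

0.831 g

P(H2) = 762 − 22.2 = 739.8 torr
n(H2) = PV/RT = (739.8 × 0.8560) / (62.36 × 297.05) = 0.03419 mol
n(Mg) = (1/1) × 0.03419 = 0.03419 mol
m(Mg) = 0.03419 × 24.30 = 0.8308 g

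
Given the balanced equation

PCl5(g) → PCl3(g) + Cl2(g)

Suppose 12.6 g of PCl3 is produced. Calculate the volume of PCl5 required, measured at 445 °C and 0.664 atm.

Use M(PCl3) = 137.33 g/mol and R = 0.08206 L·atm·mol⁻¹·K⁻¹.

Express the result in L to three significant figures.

8.14 L

n(PCl3) = 12.60 / 137.33 = 0.09175 mol
n(PCl5) = (1/1) × 0.09175 = 0.09175 mol
V = nRT/P = 0.09175 × 0.08206 × 718.15 / 0.664 = 8.143 L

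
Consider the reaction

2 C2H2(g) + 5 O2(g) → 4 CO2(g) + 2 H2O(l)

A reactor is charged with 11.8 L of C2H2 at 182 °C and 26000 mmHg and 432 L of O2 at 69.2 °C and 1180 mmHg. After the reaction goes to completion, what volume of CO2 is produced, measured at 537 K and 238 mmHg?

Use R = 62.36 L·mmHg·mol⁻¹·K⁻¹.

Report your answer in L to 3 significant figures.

2690 L

n(C2H2) = PV/RT = (26000 × 11.8) / (62.36 × 455.15) = 10.81 mol
n(O2) = PV/RT = (1180 × 432) / (62.36 × 342.35) = 23.88 mol
For 10.81 mol C2H2, stoichiometry requires (5/2) × 10.81 = 27.03 mol O2; 23.88 mol is available, so O2 is limiting.
n(CO2) = (4/5) × 23.88 = 19.10 mol
V(CO2) = nRT/P = 19.10 × 62.36 × 537 / 238 = 2687 L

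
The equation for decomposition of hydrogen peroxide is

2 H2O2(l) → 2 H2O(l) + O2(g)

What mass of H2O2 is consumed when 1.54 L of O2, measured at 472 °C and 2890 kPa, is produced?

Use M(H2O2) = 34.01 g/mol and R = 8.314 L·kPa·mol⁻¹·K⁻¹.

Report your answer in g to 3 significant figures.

n(O2) = PV/RT = (2890 × 1.54) / (8.314 × 745.15) = 0.7184 mol
n(H2O2) = (2/1) × 0.7184 = 1.437 mol
m(H2O2) = 1.437 × 34.01 = 48.87 g

48.9 g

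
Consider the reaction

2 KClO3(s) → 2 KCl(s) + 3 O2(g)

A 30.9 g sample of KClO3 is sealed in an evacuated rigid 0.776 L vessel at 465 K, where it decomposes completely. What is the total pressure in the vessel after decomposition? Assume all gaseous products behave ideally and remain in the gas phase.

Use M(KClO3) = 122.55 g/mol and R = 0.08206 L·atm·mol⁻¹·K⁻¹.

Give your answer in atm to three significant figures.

18.6 atm

n(KClO3) = 30.9 / 122.55 = 0.2521 mol
n(gas produced) = (3/2) × 0.2521 = 0.3781 mol
P = nRT/V = 0.3781 × 0.08206 × 465 / 0.776 = 18.59 atm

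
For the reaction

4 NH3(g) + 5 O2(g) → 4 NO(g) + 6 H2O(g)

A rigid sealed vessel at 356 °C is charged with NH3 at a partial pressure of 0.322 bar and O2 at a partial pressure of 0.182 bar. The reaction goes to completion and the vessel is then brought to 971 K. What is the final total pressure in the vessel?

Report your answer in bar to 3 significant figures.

0.834 bar

At constant V, partial pressures at 356 °C are proportional to moles, so apply stoichiometry directly to pressures.
P(O2) required for 0.322 bar of NH3 = (5/4) × 0.322 = 0.4025 bar; available 0.182 bar, so O2 is limiting.
P(NH3) remaining = 0.322 − (4/5) × 0.182 = 0.1764 bar
P(gaseous products) = (4+6)/5 × 0.182 = 0.3640 bar
P_total at 356 °C = 0.1764 + 0.3640 = 0.5404 bar
Scaling to 971 K: P = 0.5404 × 971/629.15 = 0.8340 bar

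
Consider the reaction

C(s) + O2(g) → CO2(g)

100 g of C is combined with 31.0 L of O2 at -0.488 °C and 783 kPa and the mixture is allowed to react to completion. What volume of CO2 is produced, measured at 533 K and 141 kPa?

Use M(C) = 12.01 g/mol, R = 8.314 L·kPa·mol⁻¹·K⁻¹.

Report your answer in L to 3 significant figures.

262 L

n(C) = 100 / 12.01 = 8.326 mol
n(O2) = PV/RT = (783 × 31.0) / (8.314 × 272.662) = 10.71 mol
For 8.326 mol C, stoichiometry requires (1/1) × 8.326 = 8.326 mol O2; 10.71 mol is available, so C is limiting.
n(CO2) = (1/1) × 8.326 = 8.326 mol
V(CO2) = nRT/P = 8.326 × 8.314 × 533 / 141 = 261.7 L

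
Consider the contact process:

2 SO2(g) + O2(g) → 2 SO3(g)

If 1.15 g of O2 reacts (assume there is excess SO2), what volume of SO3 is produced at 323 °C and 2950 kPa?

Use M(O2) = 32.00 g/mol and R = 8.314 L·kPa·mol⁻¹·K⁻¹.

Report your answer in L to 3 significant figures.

0.121 L

n(O2) = 1.150 / 32.00 = 0.03594 mol
n(SO3) = (2/1) × 0.03594 = 0.07188 mol
V = nRT/P = 0.07188 × 8.314 × 596.15 / 2950 = 0.1208 L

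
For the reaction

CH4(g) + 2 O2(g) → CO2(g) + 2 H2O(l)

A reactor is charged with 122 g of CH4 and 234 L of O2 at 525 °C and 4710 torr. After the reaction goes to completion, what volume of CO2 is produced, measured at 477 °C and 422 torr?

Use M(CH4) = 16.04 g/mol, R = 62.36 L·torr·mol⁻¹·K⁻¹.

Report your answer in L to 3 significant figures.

843 L

n(CH4) = 122 / 16.04 = 7.606 mol
n(O2) = PV/RT = (4710 × 234) / (62.36 × 798.15) = 22.14 mol
For 7.606 mol CH4, stoichiometry requires (2/1) × 7.606 = 15.21 mol O2; 22.14 mol is available, so CH4 is limiting.
n(CO2) = (1/1) × 7.606 = 7.606 mol
V(CO2) = nRT/P = 7.606 × 62.36 × 750.15 / 422 = 843.1 L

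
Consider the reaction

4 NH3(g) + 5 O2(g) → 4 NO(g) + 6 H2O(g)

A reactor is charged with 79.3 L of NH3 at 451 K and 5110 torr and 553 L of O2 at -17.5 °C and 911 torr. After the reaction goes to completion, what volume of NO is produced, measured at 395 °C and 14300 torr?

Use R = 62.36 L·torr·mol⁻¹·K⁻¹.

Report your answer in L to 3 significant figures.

42.0 L

n(NH3) = PV/RT = (5110 × 79.3) / (62.36 × 451) = 14.41 mol
n(O2) = PV/RT = (911 × 553) / (62.36 × 255.65) = 31.60 mol
For 14.41 mol NH3, stoichiometry requires (5/4) × 14.41 = 18.01 mol O2; 31.60 mol is available, so NH3 is limiting.
n(NO) = (4/4) × 14.41 = 14.41 mol
V(NO) = nRT/P = 14.41 × 62.36 × 668.15 / 14300 = 41.99 L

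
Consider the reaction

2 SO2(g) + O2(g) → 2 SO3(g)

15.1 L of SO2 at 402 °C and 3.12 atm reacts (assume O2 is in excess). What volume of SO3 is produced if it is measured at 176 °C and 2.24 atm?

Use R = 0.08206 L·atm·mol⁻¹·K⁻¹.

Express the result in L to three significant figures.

14.0 L

n(SO2) = PV/RT = (3.12 × 15.1) / (0.08206 × 675.15) = 0.8504 mol
n(SO3) = (2/2) × 0.8504 = 0.8504 mol
V = nRT/P = 0.8504 × 0.08206 × 449.15 / 2.24 = 13.99 L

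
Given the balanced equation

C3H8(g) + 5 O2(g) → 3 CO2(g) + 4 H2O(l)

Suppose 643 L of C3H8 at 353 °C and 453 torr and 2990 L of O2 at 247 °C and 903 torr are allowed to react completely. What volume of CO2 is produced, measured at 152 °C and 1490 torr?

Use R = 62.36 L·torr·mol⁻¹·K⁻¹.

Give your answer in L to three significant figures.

398 L

n(C3H8) = PV/RT = (453 × 643) / (62.36 × 626.15) = 7.460 mol
n(O2) = PV/RT = (903 × 2990) / (62.36 × 520.15) = 83.24 mol
For 7.460 mol C3H8, stoichiometry requires (5/1) × 7.460 = 37.30 mol O2; 83.24 mol is available, so C3H8 is limiting.
n(CO2) = (3/1) × 7.460 = 22.38 mol
V(CO2) = nRT/P = 22.38 × 62.36 × 425.15 / 1490 = 398.2 L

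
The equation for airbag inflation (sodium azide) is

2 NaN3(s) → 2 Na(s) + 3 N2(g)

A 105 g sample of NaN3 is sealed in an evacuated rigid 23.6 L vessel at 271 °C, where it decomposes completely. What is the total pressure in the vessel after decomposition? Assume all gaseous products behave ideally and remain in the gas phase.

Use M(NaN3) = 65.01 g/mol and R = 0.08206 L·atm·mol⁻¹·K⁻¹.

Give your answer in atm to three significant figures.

4.58 atm

n(NaN3) = 105 / 65.01 = 1.615 mol
n(gas produced) = (3/2) × 1.615 = 2.422 mol
P = nRT/V = 2.422 × 0.08206 × 544.15 / 23.6 = 4.583 atm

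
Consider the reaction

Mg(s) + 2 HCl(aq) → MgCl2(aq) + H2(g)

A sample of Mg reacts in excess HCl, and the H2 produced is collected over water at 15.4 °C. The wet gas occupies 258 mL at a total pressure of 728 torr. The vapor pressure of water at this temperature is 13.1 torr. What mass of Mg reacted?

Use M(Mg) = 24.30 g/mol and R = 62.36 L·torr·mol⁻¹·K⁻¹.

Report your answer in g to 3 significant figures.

P(H2) = 728 − 13.1 = 714.9 torr
n(H2) = PV/RT = (714.9 × 0.2580) / (62.36 × 288.55) = 0.01025 mol
n(Mg) = (1/1) × 0.01025 = 0.01025 mol
m(Mg) = 0.01025 × 24.30 = 0.2491 g

0.249 g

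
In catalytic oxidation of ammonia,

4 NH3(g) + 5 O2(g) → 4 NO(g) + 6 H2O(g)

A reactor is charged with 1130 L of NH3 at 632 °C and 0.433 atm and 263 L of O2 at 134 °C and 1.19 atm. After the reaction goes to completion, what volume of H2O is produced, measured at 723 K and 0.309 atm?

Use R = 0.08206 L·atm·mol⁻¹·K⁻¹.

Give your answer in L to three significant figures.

n(NH3) = PV/RT = (0.433 × 1130) / (0.08206 × 905.15) = 6.587 mol
n(O2) = PV/RT = (1.19 × 263) / (0.08206 × 407.15) = 9.367 mol
For 6.587 mol NH3, stoichiometry requires (5/4) × 6.587 = 8.234 mol O2; 9.367 mol is available, so NH3 is limiting.
n(H2O) = (6/4) × 6.587 = 9.880 mol
V(H2O) = nRT/P = 9.880 × 0.08206 × 723 / 0.309 = 1897 L

1900 L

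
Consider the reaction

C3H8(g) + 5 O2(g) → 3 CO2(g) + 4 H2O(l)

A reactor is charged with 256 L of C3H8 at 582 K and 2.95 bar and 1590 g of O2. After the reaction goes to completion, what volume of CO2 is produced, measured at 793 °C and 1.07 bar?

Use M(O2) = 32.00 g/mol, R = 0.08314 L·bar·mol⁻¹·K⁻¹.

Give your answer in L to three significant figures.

n(C3H8) = PV/RT = (2.95 × 256) / (0.08314 × 582) = 15.61 mol
n(O2) = 1590 / 32.00 = 49.69 mol
For 15.61 mol C3H8, stoichiometry requires (5/1) × 15.61 = 78.05 mol O2; 49.69 mol is available, so O2 is limiting.
n(CO2) = (3/5) × 49.69 = 29.81 mol
V(CO2) = nRT/P = 29.81 × 0.08314 × 1066.15 / 1.07 = 2469 L

2470 L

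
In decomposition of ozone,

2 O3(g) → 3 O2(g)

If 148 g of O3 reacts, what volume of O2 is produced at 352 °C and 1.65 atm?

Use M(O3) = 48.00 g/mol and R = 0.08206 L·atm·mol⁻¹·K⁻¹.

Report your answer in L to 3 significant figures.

144 L

n(O3) = 148.0 / 48.00 = 3.083 mol
n(O2) = (3/2) × 3.083 = 4.625 mol
V = nRT/P = 4.625 × 0.08206 × 625.15 / 1.65 = 143.8 L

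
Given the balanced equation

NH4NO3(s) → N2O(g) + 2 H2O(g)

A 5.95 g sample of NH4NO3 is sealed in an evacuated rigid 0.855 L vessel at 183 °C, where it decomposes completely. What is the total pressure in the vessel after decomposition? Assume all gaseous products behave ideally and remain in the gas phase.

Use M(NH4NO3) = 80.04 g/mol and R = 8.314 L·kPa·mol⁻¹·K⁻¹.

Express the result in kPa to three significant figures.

n(NH4NO3) = 5.95 / 80.04 = 0.07434 mol
n(gas produced) = (3/1) × 0.07434 = 0.2230 mol
P = nRT/V = 0.2230 × 8.314 × 456.15 / 0.855 = 989.1 kPa

989 kPa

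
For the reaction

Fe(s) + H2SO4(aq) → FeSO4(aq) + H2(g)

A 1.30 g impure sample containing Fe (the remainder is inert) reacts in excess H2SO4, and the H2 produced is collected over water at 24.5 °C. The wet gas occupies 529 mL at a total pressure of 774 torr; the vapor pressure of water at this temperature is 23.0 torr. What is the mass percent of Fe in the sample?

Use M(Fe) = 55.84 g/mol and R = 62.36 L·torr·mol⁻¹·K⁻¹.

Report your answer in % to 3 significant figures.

91.9 %

P(H2) = 774 − 23.0 = 751.0 torr
n(H2) = PV/RT = (751.0 × 0.5290) / (62.36 × 297.65) = 0.02140 mol
n(Fe) = (1/1) × 0.02140 = 0.02140 mol
m(Fe) = 0.02140 × 55.84 = 1.195 g
%Fe = 1.195 / 1.30 × 100 = 91.92%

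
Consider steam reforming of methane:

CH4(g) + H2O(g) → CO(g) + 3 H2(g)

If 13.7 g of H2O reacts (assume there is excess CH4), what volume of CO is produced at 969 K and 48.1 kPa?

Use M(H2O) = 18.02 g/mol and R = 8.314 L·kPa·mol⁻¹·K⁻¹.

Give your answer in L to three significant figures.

n(H2O) = 13.70 / 18.02 = 0.7603 mol
n(CO) = (1/1) × 0.7603 = 0.7603 mol
V = nRT/P = 0.7603 × 8.314 × 969 / 48.1 = 127.3 L

127 L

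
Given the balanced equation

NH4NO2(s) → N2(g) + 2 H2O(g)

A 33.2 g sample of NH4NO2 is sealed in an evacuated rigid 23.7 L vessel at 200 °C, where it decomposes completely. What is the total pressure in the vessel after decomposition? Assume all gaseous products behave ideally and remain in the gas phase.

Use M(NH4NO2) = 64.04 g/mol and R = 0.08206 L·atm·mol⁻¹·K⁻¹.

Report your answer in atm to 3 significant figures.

2.55 atm

n(NH4NO2) = 33.2 / 64.04 = 0.5184 mol
n(gas produced) = (3/1) × 0.5184 = 1.555 mol
P = nRT/V = 1.555 × 0.08206 × 473.15 / 23.7 = 2.547 atm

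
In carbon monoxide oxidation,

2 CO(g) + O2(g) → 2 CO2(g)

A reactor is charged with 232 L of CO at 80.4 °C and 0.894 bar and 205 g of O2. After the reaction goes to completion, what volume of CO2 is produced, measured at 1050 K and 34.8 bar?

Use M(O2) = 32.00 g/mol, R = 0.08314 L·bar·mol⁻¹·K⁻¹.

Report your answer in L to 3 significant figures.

n(CO) = PV/RT = (0.894 × 232) / (0.08314 × 353.55) = 7.056 mol
n(O2) = 205 / 32.00 = 6.406 mol
For 7.056 mol CO, stoichiometry requires (1/2) × 7.056 = 3.528 mol O2; 6.406 mol is available, so CO is limiting.
n(CO2) = (2/2) × 7.056 = 7.056 mol
V(CO2) = nRT/P = 7.056 × 0.08314 × 1050 / 34.8 = 17.70 L

17.7 L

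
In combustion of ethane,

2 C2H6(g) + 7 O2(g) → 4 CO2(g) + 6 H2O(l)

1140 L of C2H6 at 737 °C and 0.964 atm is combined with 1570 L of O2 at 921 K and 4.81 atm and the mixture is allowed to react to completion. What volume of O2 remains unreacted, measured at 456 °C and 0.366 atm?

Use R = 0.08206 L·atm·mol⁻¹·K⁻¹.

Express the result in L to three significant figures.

8750 L

n(C2H6) = PV/RT = (0.964 × 1140) / (0.08206 × 1010.15) = 13.26 mol
n(O2) = PV/RT = (4.81 × 1570) / (0.08206 × 921) = 99.92 mol
For 13.26 mol C2H6, stoichiometry requires (7/2) × 13.26 = 46.41 mol O2; 99.92 mol is available, so C2H6 is limiting.
n(O2) consumed = (7/2) × 13.26 = 46.41 mol; remaining = 99.92 − 46.41 = 53.51 mol
V(O2) = nRT/P = 53.51 × 0.08206 × 729.15 / 0.366 = 8748 L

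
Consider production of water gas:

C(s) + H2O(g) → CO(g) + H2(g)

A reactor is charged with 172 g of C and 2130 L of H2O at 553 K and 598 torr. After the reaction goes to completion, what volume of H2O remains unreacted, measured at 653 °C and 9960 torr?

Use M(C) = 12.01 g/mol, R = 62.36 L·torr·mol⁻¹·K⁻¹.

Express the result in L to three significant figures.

n(C) = 172 / 12.01 = 14.32 mol
n(H2O) = PV/RT = (598 × 2130) / (62.36 × 553) = 36.94 mol
For 14.32 mol C, stoichiometry requires (1/1) × 14.32 = 14.32 mol H2O; 36.94 mol is available, so C is limiting.
n(H2O) consumed = (1/1) × 14.32 = 14.32 mol; remaining = 36.94 − 14.32 = 22.62 mol
V(H2O) = nRT/P = 22.62 × 62.36 × 926.15 / 9960 = 131.2 L

131 L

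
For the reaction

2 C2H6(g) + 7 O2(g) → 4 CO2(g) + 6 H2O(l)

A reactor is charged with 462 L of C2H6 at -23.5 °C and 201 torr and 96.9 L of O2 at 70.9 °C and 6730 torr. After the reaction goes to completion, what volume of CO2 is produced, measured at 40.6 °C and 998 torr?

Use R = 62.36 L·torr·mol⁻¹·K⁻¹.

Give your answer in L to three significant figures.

n(C2H6) = PV/RT = (201 × 462) / (62.36 × 249.65) = 5.965 mol
n(O2) = PV/RT = (6730 × 96.9) / (62.36 × 344.05) = 30.40 mol
For 5.965 mol C2H6, stoichiometry requires (7/2) × 5.965 = 20.88 mol O2; 30.40 mol is available, so C2H6 is limiting.
n(CO2) = (4/2) × 5.965 = 11.93 mol
V(CO2) = nRT/P = 11.93 × 62.36 × 313.75 / 998 = 233.9 L

234 L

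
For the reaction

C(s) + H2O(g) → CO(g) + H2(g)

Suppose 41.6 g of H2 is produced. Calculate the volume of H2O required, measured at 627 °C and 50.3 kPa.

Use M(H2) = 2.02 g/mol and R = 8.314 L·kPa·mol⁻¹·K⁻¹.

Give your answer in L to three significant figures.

n(H2) = 41.60 / 2.02 = 20.59 mol
n(H2O) = (1/1) × 20.59 = 20.59 mol
V = nRT/P = 20.59 × 8.314 × 900.15 / 50.3 = 3063 L

3060 L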